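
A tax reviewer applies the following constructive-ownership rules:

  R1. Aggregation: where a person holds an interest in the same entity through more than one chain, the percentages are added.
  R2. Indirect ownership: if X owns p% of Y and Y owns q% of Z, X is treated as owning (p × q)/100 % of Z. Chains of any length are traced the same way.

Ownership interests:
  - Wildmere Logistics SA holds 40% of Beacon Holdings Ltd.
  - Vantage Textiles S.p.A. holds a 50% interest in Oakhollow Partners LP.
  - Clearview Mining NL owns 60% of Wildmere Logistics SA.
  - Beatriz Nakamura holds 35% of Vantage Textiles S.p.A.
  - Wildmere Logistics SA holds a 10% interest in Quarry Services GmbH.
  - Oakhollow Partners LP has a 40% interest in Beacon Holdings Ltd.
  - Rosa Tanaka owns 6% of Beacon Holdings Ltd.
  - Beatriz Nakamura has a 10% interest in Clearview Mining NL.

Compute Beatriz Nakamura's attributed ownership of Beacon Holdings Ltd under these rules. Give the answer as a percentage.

9.4%

Chain via Clearview Mining NL → Wildmere Logistics SA (R2): 10% × 60% × 40% = 2.4% of Beacon Holdings Ltd.
Chain via Vantage Textiles S.p.A. → Oakhollow Partners LP (R2): 35% × 50% × 40% = 7% of Beacon Holdings Ltd.
Aggregating (R1): 2.4% + 7% = 9.4%.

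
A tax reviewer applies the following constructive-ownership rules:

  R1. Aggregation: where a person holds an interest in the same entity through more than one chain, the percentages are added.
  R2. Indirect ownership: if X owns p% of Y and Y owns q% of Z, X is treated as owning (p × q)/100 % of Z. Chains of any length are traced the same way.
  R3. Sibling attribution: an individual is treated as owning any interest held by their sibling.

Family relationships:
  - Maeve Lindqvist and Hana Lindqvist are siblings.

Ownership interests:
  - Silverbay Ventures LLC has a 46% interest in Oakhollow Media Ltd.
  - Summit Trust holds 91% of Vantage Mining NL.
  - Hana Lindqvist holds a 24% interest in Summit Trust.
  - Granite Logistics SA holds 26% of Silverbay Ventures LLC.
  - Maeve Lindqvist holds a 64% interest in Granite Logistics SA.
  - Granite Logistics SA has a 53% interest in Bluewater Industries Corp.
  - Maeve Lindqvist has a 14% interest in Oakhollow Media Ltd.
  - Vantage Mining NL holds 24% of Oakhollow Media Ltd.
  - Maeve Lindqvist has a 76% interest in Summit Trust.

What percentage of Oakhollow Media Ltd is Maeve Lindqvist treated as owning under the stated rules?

By sibling attribution (R3), Maeve Lindqvist is treated as also owning Hana Lindqvist's interest in Summit Trust, giving 76% + 24% = 100%.
Chain via Granite Logistics SA → Silverbay Ventures LLC (R2): 64% × 26% × 46% = 7.6544% of Oakhollow Media Ltd.
Chain via Summit Trust → Vantage Mining NL (R2): 100% × 91% × 24% = 21.84% of Oakhollow Media Ltd.
Direct interest in Oakhollow Media Ltd: 14%.
Aggregating (R1): 7.6544% + 21.84% + 14% = 43.4944%.

43.4944%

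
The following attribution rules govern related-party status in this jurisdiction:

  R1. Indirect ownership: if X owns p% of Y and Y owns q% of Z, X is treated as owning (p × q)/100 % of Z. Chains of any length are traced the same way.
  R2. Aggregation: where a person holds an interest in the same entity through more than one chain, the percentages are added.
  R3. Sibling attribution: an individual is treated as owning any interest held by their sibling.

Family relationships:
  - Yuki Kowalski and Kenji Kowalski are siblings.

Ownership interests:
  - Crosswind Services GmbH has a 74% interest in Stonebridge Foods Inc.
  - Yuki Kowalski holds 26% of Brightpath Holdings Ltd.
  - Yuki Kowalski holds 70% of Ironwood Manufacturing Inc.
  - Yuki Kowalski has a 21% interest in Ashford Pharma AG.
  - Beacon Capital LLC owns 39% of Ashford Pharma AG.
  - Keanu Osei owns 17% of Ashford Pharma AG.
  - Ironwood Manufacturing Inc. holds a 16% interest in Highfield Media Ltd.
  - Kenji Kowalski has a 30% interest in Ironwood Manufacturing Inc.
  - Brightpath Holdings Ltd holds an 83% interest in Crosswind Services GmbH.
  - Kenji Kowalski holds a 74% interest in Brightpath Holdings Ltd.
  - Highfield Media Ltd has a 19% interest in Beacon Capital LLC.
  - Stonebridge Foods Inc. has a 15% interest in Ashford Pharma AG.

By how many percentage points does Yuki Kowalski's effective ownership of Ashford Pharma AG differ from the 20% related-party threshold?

11.3986

By sibling attribution (R3), Yuki Kowalski is treated as also owning Kenji Kowalski's interest in Ironwood Manufacturing Inc, giving 70% + 30% = 100%.
By sibling attribution (R3), Yuki Kowalski is treated as also owning Kenji Kowalski's interest in Brightpath Holdings Ltd, giving 26% + 74% = 100%.
Chain via Ironwood Manufacturing Inc. → Highfield Media Ltd → Beacon Capital LLC (R1): 100% × 16% × 19% × 39% = 1.1856% of Ashford Pharma AG.
Chain via Brightpath Holdings Ltd → Crosswind Services GmbH → Stonebridge Foods Inc. (R1): 100% × 83% × 74% × 15% = 9.213% of Ashford Pharma AG.
Direct interest in Ashford Pharma AG: 21%.
Aggregating (R2): 1.1856% + 9.213% + 21% = 31.3986%.
31.3986% exceeds the 20% threshold by 11.3986 percentage points.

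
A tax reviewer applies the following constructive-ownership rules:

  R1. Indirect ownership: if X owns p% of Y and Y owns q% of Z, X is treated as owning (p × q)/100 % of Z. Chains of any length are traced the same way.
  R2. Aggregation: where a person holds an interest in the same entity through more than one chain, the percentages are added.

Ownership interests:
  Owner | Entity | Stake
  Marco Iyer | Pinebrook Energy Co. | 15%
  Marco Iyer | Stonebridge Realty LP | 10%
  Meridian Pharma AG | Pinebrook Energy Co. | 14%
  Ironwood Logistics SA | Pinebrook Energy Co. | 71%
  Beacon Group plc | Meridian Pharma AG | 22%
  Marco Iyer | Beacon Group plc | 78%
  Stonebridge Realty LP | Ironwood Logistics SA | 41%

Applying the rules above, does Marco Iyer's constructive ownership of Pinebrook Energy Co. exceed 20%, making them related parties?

Chain via Stonebridge Realty LP → Ironwood Logistics SA (R1): 10% × 41% × 71% = 2.911% of Pinebrook Energy Co.
Chain via Beacon Group plc → Meridian Pharma AG (R1): 78% × 22% × 14% = 2.4024% of Pinebrook Energy Co.
Direct interest in Pinebrook Energy Co: 15%.
Aggregating (R2): 2.911% + 2.4024% + 15% = 20.3134%.
20.3134% exceeds the 20% threshold, so Marco is a related party to Pinebrook Energy Co.

Yes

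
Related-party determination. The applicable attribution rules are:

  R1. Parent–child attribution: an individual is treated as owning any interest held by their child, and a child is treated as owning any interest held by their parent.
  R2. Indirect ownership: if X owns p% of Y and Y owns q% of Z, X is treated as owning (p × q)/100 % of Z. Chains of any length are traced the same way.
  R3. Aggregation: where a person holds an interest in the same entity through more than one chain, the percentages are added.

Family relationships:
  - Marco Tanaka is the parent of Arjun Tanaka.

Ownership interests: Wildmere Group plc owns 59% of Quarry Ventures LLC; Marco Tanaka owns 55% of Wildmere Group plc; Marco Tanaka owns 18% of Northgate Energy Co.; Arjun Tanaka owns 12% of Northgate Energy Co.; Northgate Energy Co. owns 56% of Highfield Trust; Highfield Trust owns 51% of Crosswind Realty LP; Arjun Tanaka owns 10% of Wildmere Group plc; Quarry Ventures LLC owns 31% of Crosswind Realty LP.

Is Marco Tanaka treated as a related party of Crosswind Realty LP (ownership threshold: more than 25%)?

No

By parent–child attribution (R1), Marco Tanaka is treated as also owning Arjun Tanaka's interest in Northgate Energy Co, giving 18% + 12% = 30%.
By parent–child attribution (R1), Marco Tanaka is treated as also owning Arjun Tanaka's interest in Wildmere Group plc, giving 55% + 10% = 65%.
Chain via Northgate Energy Co. → Highfield Trust (R2): 30% × 56% × 51% = 8.568% of Crosswind Realty LP.
Chain via Wildmere Group plc → Quarry Ventures LLC (R2): 65% × 59% × 31% = 11.8885% of Crosswind Realty LP.
Aggregating (R3): 8.568% + 11.8885% = 20.4565%.
20.4565% does not exceed the 25% threshold, so Marco is not a related party to Crosswind Realty LP.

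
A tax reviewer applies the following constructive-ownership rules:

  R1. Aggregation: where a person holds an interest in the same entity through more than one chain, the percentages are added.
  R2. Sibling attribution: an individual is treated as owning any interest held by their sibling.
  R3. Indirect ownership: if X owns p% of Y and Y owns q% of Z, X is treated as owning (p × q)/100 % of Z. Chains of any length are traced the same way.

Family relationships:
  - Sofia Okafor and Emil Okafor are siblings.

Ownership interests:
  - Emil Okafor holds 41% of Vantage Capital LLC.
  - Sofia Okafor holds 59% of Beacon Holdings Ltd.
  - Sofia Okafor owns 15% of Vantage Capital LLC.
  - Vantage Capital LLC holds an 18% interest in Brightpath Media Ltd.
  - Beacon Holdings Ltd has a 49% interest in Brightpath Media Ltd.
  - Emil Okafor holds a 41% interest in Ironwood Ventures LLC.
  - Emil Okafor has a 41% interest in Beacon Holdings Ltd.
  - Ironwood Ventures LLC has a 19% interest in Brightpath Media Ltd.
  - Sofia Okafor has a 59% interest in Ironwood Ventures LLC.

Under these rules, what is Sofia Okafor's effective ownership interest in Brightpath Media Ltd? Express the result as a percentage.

78.08%

By sibling attribution (R2), Sofia Okafor is treated as also owning Emil Okafor's interest in Ironwood Ventures LLC, giving 59% + 41% = 100%.
By sibling attribution (R2), Sofia Okafor is treated as also owning Emil Okafor's interest in Beacon Holdings Ltd, giving 59% + 41% = 100%.
By sibling attribution (R2), Sofia Okafor is treated as also owning Emil Okafor's interest in Vantage Capital LLC, giving 15% + 41% = 56%.
Chain via Ironwood Ventures LLC (R3): 100% × 19% = 19% of Brightpath Media Ltd.
Chain via Beacon Holdings Ltd (R3): 100% × 49% = 49% of Brightpath Media Ltd.
Chain via Vantage Capital LLC (R3): 56% × 18% = 10.08% of Brightpath Media Ltd.
Aggregating (R1): 19% + 49% + 10.08% = 78.08%.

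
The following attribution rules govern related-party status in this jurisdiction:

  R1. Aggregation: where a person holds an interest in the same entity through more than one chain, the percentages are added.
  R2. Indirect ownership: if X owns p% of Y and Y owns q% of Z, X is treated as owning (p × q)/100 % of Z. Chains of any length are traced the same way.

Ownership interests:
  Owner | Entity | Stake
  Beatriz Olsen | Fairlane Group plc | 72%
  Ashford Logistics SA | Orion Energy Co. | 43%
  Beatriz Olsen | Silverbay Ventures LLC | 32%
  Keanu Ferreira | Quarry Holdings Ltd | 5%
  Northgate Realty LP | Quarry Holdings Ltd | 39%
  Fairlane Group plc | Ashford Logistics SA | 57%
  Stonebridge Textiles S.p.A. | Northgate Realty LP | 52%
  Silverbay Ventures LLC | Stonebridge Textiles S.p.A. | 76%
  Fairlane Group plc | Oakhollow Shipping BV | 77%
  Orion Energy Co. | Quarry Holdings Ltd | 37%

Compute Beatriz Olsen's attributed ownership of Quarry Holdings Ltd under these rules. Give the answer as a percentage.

11.46156%

Chain via Fairlane Group plc → Ashford Logistics SA → Orion Energy Co. (R2): 72% × 57% × 43% × 37% = 6.529464% of Quarry Holdings Ltd.
Chain via Silverbay Ventures LLC → Stonebridge Textiles S.p.A. → Northgate Realty LP (R2): 32% × 76% × 52% × 39% = 4.932096% of Quarry Holdings Ltd.
Aggregating (R1): 6.529464% + 4.932096% = 11.46156%.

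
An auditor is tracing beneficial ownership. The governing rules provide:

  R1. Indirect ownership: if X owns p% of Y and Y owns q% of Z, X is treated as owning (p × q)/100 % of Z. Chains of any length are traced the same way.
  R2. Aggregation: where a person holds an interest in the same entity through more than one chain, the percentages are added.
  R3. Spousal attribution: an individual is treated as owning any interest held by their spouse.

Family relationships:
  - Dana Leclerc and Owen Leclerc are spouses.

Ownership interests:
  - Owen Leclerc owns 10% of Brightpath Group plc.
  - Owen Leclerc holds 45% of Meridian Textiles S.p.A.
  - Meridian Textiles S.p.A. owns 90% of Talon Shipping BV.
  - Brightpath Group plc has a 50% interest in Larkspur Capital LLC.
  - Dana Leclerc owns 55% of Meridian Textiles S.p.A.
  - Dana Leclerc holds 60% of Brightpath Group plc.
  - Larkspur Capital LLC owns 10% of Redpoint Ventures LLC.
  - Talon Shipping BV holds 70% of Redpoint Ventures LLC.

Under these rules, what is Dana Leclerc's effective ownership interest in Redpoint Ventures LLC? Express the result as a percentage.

By spousal attribution (R3), Dana Leclerc is treated as also owning Owen Leclerc's interest in Brightpath Group plc, giving 60% + 10% = 70%.
By spousal attribution (R3), Dana Leclerc is treated as also owning Owen Leclerc's interest in Meridian Textiles S.p.A, giving 55% + 45% = 100%.
Chain via Brightpath Group plc → Larkspur Capital LLC (R1): 70% × 50% × 10% = 3.5% of Redpoint Ventures LLC.
Chain via Meridian Textiles S.p.A. → Talon Shipping BV (R1): 100% × 90% × 70% = 63% of Redpoint Ventures LLC.
Aggregating (R2): 3.5% + 63% = 66.5%.

66.5%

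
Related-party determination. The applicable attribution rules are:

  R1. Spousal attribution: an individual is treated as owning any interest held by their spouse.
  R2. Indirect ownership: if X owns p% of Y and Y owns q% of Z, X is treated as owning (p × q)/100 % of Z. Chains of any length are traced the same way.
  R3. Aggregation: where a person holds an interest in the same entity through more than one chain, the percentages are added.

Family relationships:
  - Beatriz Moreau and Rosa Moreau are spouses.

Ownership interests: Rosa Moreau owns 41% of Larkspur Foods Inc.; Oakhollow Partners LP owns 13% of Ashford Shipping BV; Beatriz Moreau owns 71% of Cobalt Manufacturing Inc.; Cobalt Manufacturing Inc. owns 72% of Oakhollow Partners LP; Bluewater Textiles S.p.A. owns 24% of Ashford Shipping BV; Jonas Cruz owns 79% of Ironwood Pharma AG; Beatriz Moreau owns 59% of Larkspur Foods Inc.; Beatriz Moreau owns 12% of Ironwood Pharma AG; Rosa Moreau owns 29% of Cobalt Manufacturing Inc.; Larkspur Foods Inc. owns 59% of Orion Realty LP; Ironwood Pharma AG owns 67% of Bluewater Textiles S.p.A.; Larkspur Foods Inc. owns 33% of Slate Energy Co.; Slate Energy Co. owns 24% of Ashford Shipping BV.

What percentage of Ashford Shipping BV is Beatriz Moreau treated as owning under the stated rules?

19.2096%

By spousal attribution (R1), Beatriz Moreau is treated as also owning Rosa Moreau's interest in Cobalt Manufacturing Inc, giving 71% + 29% = 100%.
By spousal attribution (R1), Beatriz Moreau is treated as also owning Rosa Moreau's interest in Larkspur Foods Inc, giving 59% + 41% = 100%.
Chain via Cobalt Manufacturing Inc. → Oakhollow Partners LP (R2): 100% × 72% × 13% = 9.36% of Ashford Shipping BV.
Chain via Larkspur Foods Inc. → Slate Energy Co. (R2): 100% × 33% × 24% = 7.92% of Ashford Shipping BV.
Chain via Ironwood Pharma AG → Bluewater Textiles S.p.A. (R2): 12% × 67% × 24% = 1.9296% of Ashford Shipping BV.
Aggregating (R3): 9.36% + 7.92% + 1.9296% = 19.2096%.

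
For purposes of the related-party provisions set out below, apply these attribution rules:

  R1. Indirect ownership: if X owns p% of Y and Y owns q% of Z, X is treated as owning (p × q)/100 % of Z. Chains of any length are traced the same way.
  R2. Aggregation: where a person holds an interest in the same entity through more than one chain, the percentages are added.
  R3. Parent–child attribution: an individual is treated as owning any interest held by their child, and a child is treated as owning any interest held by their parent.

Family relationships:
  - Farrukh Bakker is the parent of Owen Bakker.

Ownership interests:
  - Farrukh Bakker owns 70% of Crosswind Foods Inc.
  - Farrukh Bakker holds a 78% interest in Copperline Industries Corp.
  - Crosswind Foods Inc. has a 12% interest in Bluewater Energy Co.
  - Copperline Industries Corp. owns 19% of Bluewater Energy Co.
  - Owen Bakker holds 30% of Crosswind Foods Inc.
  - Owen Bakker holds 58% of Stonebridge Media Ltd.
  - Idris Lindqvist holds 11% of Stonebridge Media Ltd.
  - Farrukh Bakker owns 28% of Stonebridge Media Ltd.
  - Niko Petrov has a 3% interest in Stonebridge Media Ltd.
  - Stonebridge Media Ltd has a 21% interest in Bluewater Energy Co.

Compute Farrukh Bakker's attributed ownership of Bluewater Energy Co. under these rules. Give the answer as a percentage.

44.88%

By parent–child attribution (R3), Farrukh Bakker is treated as also owning Owen Bakker's interest in Stonebridge Media Ltd, giving 28% + 58% = 86%.
By parent–child attribution (R3), Farrukh Bakker is treated as also owning Owen Bakker's interest in Crosswind Foods Inc, giving 70% + 30% = 100%.
Chain via Copperline Industries Corp. (R1): 78% × 19% = 14.82% of Bluewater Energy Co.
Chain via Stonebridge Media Ltd (R1): 86% × 21% = 18.06% of Bluewater Energy Co.
Chain via Crosswind Foods Inc. (R1): 100% × 12% = 12% of Bluewater Energy Co.
Aggregating (R2): 14.82% + 18.06% + 12% = 44.88%.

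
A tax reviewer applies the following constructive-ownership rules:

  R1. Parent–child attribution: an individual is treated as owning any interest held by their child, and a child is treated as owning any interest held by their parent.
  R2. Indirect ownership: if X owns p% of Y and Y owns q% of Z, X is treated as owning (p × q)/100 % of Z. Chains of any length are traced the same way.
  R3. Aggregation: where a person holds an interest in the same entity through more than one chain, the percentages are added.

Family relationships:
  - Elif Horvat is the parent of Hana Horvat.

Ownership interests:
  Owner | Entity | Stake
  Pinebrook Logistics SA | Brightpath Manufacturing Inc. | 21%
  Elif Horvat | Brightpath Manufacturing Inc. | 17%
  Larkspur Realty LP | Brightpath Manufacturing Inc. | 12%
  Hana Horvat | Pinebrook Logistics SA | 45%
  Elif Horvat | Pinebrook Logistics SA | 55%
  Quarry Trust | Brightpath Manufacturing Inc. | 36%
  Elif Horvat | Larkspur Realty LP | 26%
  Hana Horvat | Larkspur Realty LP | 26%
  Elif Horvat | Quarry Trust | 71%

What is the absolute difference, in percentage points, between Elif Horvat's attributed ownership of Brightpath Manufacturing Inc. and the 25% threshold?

44.8

By parent–child attribution (R1), Elif Horvat is treated as also owning Hana Horvat's interest in Larkspur Realty LP, giving 26% + 26% = 52%.
By parent–child attribution (R1), Elif Horvat is treated as also owning Hana Horvat's interest in Pinebrook Logistics SA, giving 55% + 45% = 100%.
Chain via Quarry Trust (R2): 71% × 36% = 25.56% of Brightpath Manufacturing Inc.
Chain via Larkspur Realty LP (R2): 52% × 12% = 6.24% of Brightpath Manufacturing Inc.
Chain via Pinebrook Logistics SA (R2): 100% × 21% = 21% of Brightpath Manufacturing Inc.
Direct interest in Brightpath Manufacturing Inc: 17%.
Aggregating (R3): 25.56% + 6.24% + 21% + 17% = 69.8%.
69.8% exceeds the 25% threshold by 44.8 percentage points.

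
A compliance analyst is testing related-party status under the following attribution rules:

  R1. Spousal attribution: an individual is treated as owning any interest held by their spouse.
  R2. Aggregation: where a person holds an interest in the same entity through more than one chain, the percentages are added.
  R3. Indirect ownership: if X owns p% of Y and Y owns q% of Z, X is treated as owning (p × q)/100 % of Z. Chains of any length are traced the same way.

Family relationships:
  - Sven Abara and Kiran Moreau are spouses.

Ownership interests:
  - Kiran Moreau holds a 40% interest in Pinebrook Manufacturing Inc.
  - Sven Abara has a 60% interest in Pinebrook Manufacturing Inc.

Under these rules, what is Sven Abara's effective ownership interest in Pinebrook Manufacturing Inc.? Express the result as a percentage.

100%

By spousal attribution (R1), Sven Abara is treated as also owning Kiran Moreau's interest in Pinebrook Manufacturing Inc, giving 60% + 40% = 100%.
Direct interest in Pinebrook Manufacturing Inc: 100%.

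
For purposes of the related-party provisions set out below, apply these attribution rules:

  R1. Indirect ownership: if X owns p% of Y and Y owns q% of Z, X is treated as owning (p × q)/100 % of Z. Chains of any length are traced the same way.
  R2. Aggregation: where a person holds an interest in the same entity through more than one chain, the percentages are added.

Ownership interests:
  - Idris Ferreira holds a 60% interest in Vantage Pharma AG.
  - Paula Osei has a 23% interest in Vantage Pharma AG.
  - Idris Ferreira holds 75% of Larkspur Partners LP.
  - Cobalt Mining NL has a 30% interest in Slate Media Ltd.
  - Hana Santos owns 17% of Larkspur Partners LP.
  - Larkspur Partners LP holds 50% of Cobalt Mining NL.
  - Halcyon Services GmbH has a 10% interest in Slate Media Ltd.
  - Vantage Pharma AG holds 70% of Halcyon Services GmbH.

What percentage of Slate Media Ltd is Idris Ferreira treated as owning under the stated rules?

15.45%

Chain via Larkspur Partners LP → Cobalt Mining NL (R1): 75% × 50% × 30% = 11.25% of Slate Media Ltd.
Chain via Vantage Pharma AG → Halcyon Services GmbH (R1): 60% × 70% × 10% = 4.2% of Slate Media Ltd.
Aggregating (R2): 11.25% + 4.2% = 15.45%.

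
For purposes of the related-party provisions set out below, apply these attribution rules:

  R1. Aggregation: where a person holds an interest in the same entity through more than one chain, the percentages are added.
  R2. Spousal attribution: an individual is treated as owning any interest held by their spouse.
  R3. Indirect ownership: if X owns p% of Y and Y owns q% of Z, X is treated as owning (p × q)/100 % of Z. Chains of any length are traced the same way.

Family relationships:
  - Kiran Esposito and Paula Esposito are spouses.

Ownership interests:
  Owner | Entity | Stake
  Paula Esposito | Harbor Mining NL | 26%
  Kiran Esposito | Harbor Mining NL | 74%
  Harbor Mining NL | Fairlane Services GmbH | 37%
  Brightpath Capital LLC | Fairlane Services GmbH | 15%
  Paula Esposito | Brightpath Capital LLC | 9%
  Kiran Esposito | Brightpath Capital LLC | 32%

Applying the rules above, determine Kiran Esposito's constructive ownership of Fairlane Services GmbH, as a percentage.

By spousal attribution (R2), Kiran Esposito is treated as also owning Paula Esposito's interest in Harbor Mining NL, giving 74% + 26% = 100%.
By spousal attribution (R2), Kiran Esposito is treated as also owning Paula Esposito's interest in Brightpath Capital LLC, giving 32% + 9% = 41%.
Chain via Harbor Mining NL (R3): 100% × 37% = 37% of Fairlane Services GmbH.
Chain via Brightpath Capital LLC (R3): 41% × 15% = 6.15% of Fairlane Services GmbH.
Aggregating (R1): 37% + 6.15% = 43.15%.

43.15%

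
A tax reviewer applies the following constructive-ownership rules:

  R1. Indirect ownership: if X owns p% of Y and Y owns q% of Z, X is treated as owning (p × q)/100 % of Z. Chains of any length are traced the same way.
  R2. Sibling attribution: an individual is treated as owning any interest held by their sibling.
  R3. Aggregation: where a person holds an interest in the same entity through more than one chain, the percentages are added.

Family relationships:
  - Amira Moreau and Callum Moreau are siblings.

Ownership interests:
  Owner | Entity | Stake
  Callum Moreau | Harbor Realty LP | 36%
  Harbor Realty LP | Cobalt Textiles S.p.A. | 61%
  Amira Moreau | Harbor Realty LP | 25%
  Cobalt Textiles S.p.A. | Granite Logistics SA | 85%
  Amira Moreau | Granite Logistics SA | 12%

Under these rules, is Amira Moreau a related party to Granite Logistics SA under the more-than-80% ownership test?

By sibling attribution (R2), Amira Moreau is treated as also owning Callum Moreau's interest in Harbor Realty LP, giving 25% + 36% = 61%.
Chain via Harbor Realty LP → Cobalt Textiles S.p.A. (R1): 61% × 61% × 85% = 31.6285% of Granite Logistics SA.
Direct interest in Granite Logistics SA: 12%.
Aggregating (R3): 31.6285% + 12% = 43.6285%.
43.6285% does not exceed the 80% threshold, so Amira is not a related party to Granite Logistics SA.

No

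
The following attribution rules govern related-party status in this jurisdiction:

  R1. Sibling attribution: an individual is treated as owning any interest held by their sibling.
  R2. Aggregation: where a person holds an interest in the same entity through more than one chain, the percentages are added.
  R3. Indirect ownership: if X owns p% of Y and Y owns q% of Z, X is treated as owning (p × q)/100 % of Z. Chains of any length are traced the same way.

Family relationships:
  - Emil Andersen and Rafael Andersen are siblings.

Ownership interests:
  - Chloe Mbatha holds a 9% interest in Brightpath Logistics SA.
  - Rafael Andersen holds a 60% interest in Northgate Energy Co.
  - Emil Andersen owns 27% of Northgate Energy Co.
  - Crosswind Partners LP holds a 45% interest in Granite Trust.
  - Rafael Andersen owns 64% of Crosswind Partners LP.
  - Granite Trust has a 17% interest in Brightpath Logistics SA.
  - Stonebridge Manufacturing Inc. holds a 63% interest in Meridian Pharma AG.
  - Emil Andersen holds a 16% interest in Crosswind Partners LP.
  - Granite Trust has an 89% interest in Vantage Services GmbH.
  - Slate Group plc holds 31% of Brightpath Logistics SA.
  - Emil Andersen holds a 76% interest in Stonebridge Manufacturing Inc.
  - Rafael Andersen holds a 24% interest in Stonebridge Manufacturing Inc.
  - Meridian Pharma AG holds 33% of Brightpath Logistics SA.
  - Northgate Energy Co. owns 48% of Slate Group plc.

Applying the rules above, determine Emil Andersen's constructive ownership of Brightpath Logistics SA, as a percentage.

39.8556%

By sibling attribution (R1), Emil Andersen is treated as also owning Rafael Andersen's interest in Stonebridge Manufacturing Inc, giving 76% + 24% = 100%.
By sibling attribution (R1), Emil Andersen is treated as also owning Rafael Andersen's interest in Crosswind Partners LP, giving 16% + 64% = 80%.
By sibling attribution (R1), Emil Andersen is treated as also owning Rafael Andersen's interest in Northgate Energy Co, giving 27% + 60% = 87%.
Chain via Stonebridge Manufacturing Inc. → Meridian Pharma AG (R3): 100% × 63% × 33% = 20.79% of Brightpath Logistics SA.
Chain via Crosswind Partners LP → Granite Trust (R3): 80% × 45% × 17% = 6.12% of Brightpath Logistics SA.
Chain via Northgate Energy Co. → Slate Group plc (R3): 87% × 48% × 31% = 12.9456% of Brightpath Logistics SA.
Aggregating (R2): 20.79% + 6.12% + 12.9456% = 39.8556%.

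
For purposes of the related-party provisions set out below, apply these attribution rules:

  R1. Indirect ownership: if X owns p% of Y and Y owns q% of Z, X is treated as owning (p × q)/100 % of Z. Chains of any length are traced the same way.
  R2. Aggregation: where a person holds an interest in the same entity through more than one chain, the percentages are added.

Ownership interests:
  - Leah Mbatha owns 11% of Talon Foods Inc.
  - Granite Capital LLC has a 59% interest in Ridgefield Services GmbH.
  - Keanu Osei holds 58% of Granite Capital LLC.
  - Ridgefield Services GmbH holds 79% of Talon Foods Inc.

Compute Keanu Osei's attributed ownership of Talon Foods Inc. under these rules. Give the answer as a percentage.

27.0338%

Chain via Granite Capital LLC → Ridgefield Services GmbH (R1): 58% × 59% × 79% = 27.0338% of Talon Foods Inc.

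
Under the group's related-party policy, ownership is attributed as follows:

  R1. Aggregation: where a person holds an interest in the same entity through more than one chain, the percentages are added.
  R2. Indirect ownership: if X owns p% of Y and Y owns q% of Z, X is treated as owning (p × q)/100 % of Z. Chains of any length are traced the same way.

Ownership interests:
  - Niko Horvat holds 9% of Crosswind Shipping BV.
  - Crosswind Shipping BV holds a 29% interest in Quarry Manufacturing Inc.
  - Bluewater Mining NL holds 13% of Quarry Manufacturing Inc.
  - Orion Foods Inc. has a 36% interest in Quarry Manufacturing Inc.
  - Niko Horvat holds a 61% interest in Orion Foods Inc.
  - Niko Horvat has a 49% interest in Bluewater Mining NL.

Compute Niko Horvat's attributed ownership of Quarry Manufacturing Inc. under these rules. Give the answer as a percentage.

Chain via Orion Foods Inc. (R2): 61% × 36% = 21.96% of Quarry Manufacturing Inc.
Chain via Bluewater Mining NL (R2): 49% × 13% = 6.37% of Quarry Manufacturing Inc.
Chain via Crosswind Shipping BV (R2): 9% × 29% = 2.61% of Quarry Manufacturing Inc.
Aggregating (R1): 21.96% + 6.37% + 2.61% = 30.94%.

30.94%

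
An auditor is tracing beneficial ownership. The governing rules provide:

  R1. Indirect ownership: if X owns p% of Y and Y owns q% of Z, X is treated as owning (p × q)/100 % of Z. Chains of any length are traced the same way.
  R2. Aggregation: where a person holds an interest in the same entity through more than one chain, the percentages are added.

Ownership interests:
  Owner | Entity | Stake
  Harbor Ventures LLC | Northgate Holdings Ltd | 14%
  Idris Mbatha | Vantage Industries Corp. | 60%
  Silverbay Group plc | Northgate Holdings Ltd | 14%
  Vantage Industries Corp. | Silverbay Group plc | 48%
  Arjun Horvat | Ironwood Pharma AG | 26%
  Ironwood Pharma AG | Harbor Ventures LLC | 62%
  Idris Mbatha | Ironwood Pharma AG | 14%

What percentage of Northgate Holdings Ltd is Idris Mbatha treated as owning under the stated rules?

Chain via Ironwood Pharma AG → Harbor Ventures LLC (R1): 14% × 62% × 14% = 1.2152% of Northgate Holdings Ltd.
Chain via Vantage Industries Corp. → Silverbay Group plc (R1): 60% × 48% × 14% = 4.032% of Northgate Holdings Ltd.
Aggregating (R2): 1.2152% + 4.032% = 5.2472%.

5.2472%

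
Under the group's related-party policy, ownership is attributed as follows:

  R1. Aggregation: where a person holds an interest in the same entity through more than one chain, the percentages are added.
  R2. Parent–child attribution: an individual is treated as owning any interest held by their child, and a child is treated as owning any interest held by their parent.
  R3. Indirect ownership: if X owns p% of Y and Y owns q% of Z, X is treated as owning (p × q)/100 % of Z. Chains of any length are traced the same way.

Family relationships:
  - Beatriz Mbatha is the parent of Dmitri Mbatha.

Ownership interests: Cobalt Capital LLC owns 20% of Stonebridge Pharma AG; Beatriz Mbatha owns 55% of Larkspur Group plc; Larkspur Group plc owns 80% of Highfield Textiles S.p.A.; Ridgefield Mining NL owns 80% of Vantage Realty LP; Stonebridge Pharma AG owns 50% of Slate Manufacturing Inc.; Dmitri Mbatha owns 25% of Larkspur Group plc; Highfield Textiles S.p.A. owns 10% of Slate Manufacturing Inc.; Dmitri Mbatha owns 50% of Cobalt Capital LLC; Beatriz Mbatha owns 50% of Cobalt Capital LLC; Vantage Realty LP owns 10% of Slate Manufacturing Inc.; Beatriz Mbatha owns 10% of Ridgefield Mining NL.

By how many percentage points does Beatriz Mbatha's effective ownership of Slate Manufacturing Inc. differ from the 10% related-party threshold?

7.2

By parent–child attribution (R2), Beatriz Mbatha is treated as also owning Dmitri Mbatha's interest in Larkspur Group plc, giving 55% + 25% = 80%.
By parent–child attribution (R2), Beatriz Mbatha is treated as also owning Dmitri Mbatha's interest in Cobalt Capital LLC, giving 50% + 50% = 100%.
Chain via Ridgefield Mining NL → Vantage Realty LP (R3): 10% × 80% × 10% = 0.8% of Slate Manufacturing Inc.
Chain via Larkspur Group plc → Highfield Textiles S.p.A. (R3): 80% × 80% × 10% = 6.4% of Slate Manufacturing Inc.
Chain via Cobalt Capital LLC → Stonebridge Pharma AG (R3): 100% × 20% × 50% = 10% of Slate Manufacturing Inc.
Aggregating (R1): 0.8% + 6.4% + 10% = 17.2%.
17.2% exceeds the 10% threshold by 7.2 percentage points.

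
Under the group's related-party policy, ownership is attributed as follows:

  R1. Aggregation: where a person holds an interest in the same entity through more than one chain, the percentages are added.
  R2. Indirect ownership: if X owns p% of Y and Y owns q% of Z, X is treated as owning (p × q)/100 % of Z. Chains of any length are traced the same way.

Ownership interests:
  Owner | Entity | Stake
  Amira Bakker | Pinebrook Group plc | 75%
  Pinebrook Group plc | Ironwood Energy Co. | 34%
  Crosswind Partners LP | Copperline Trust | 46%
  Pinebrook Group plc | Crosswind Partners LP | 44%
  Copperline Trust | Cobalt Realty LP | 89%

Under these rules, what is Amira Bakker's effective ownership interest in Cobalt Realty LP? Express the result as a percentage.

Chain via Pinebrook Group plc → Crosswind Partners LP → Copperline Trust (R2): 75% × 44% × 46% × 89% = 13.5102% of Cobalt Realty LP.

13.5102%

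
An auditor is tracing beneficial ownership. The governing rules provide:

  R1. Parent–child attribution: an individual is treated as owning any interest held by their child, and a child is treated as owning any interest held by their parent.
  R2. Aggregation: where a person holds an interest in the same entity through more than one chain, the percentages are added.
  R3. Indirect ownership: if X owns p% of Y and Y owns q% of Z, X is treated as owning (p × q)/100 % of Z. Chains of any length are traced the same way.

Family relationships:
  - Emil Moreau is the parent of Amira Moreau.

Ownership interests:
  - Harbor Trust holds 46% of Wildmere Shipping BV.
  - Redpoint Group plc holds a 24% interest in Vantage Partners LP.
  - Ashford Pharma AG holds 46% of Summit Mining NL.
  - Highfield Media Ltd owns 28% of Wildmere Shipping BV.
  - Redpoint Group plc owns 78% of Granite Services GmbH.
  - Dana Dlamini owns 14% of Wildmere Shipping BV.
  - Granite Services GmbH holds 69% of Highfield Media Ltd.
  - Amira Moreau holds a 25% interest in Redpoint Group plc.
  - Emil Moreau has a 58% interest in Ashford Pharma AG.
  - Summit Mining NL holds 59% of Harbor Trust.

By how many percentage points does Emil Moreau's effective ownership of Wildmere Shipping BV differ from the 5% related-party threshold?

By parent–child attribution (R1), Emil Moreau is treated as owning Amira Moreau's 25% interest in Redpoint Group plc.
Chain via Ashford Pharma AG → Summit Mining NL → Harbor Trust (R3): 58% × 46% × 59% × 46% = 7.240952% of Wildmere Shipping BV.
Chain via Redpoint Group plc → Granite Services GmbH → Highfield Media Ltd (R3): 25% × 78% × 69% × 28% = 3.7674% of Wildmere Shipping BV.
Aggregating (R2): 7.240952% + 3.7674% = 11.008352%.
11.008352% exceeds the 5% threshold by 6.008352 percentage points.

6.008352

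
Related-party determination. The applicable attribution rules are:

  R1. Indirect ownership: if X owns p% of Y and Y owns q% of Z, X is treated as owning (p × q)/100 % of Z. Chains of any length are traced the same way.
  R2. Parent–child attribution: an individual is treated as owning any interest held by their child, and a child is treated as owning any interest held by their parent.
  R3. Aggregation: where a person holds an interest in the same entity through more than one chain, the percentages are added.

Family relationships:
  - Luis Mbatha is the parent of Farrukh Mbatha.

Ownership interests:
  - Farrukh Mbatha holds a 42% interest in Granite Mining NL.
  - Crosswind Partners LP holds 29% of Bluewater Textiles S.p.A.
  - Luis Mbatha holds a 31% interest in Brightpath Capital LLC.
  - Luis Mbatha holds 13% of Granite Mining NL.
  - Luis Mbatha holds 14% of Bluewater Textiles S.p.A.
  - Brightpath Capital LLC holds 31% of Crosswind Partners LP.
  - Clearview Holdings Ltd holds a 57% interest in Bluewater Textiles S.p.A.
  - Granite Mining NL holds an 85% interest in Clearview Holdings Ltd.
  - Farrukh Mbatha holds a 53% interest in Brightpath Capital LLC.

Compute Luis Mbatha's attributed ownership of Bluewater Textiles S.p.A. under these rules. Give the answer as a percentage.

By parent–child attribution (R2), Luis Mbatha is treated as also owning Farrukh Mbatha's interest in Granite Mining NL, giving 13% + 42% = 55%.
By parent–child attribution (R2), Luis Mbatha is treated as also owning Farrukh Mbatha's interest in Brightpath Capital LLC, giving 31% + 53% = 84%.
Chain via Granite Mining NL → Clearview Holdings Ltd (R1): 55% × 85% × 57% = 26.6475% of Bluewater Textiles S.p.A.
Chain via Brightpath Capital LLC → Crosswind Partners LP (R1): 84% × 31% × 29% = 7.5516% of Bluewater Textiles S.p.A.
Direct interest in Bluewater Textiles S.p.A: 14%.
Aggregating (R3): 26.6475% + 7.5516% + 14% = 48.1991%.

48.1991%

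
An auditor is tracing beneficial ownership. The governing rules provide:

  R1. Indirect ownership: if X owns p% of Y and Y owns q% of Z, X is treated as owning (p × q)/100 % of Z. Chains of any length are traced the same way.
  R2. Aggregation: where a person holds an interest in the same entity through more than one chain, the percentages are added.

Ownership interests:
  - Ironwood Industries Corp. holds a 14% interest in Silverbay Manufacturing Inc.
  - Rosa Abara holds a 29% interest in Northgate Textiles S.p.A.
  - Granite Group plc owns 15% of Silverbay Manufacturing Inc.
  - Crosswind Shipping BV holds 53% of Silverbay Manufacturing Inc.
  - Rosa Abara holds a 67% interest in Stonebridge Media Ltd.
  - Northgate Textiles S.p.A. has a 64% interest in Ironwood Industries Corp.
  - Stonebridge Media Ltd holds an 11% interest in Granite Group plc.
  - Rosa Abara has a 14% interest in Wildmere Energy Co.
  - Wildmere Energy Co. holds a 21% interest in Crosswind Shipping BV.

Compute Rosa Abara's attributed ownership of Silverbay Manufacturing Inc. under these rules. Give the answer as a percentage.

Chain via Northgate Textiles S.p.A. → Ironwood Industries Corp. (R1): 29% × 64% × 14% = 2.5984% of Silverbay Manufacturing Inc.
Chain via Stonebridge Media Ltd → Granite Group plc (R1): 67% × 11% × 15% = 1.1055% of Silverbay Manufacturing Inc.
Chain via Wildmere Energy Co. → Crosswind Shipping BV (R1): 14% × 21% × 53% = 1.5582% of Silverbay Manufacturing Inc.
Aggregating (R2): 2.5984% + 1.1055% + 1.5582% = 5.2621%.

5.2621%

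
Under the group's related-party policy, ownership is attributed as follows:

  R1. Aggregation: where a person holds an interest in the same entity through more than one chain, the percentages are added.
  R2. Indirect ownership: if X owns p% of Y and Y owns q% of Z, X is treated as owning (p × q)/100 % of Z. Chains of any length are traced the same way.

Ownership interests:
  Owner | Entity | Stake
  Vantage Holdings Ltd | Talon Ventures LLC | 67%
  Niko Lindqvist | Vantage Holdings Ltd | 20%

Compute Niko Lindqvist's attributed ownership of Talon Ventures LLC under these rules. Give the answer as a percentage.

13.4%

Chain via Vantage Holdings Ltd (R2): 20% × 67% = 13.4% of Talon Ventures LLC.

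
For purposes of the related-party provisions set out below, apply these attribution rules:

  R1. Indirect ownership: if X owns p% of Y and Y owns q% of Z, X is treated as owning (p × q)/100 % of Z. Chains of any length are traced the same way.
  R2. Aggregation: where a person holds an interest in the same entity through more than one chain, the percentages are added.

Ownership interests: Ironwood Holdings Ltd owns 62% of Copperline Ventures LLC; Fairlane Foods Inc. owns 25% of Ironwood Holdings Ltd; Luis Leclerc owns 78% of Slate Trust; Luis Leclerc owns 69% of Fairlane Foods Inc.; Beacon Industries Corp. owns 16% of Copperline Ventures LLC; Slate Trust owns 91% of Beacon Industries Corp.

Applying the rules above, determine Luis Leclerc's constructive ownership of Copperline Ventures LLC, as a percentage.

22.0518%

Chain via Slate Trust → Beacon Industries Corp. (R1): 78% × 91% × 16% = 11.3568% of Copperline Ventures LLC.
Chain via Fairlane Foods Inc. → Ironwood Holdings Ltd (R1): 69% × 25% × 62% = 10.695% of Copperline Ventures LLC.
Aggregating (R2): 11.3568% + 10.695% = 22.0518%.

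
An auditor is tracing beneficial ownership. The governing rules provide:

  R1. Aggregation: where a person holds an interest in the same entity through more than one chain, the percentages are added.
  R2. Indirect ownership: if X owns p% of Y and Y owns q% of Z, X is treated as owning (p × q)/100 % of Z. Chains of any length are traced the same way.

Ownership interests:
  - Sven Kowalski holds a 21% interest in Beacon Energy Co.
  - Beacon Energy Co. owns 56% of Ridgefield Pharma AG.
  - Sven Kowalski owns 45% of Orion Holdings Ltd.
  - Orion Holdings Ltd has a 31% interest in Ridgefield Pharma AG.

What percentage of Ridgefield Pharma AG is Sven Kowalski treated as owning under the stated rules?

25.71%

Chain via Beacon Energy Co. (R2): 21% × 56% = 11.76% of Ridgefield Pharma AG.
Chain via Orion Holdings Ltd (R2): 45% × 31% = 13.95% of Ridgefield Pharma AG.
Aggregating (R1): 11.76% + 13.95% = 25.71%.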